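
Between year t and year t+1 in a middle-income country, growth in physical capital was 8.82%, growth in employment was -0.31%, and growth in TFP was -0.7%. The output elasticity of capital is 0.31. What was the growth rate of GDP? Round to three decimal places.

1.820%

Labor's share = 1 − 0.31 = 0.69.
Physical capital: 0.31 × 8.82 = 2.7342 pp.
Employment: 0.69 × (-0.31) = -0.2139 pp.
Output growth = -0.7 + 2.5203 = 1.8203%.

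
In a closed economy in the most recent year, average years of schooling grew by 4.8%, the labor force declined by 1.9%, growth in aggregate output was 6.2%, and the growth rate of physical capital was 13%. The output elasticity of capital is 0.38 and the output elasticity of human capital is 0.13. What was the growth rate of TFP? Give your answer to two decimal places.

1.57%

Labor's share = 1 − 0.38 − 0.13 = 0.49.
Physical capital: 0.38 × 13 = 4.94 pp.
Average years of schooling: 0.13 × 4.8 = 0.624 pp.
The labor force: 0.49 × (-1.9) = -0.931 pp.
TFP growth = 6.2 − 4.633 = 1.567%.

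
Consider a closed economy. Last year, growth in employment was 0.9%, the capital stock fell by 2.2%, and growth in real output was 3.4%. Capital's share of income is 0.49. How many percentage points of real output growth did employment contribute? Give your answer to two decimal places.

0.46 pp

Labor's share = 1 − 0.49 = 0.51.
Contribution = share × growth = 0.51 × 0.9 = 0.459 pp.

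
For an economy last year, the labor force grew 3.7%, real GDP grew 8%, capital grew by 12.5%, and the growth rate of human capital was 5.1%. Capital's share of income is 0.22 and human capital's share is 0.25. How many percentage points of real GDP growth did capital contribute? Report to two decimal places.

2.75 pp

Contribution = share × growth = 0.22 × 12.5 = 2.75 pp.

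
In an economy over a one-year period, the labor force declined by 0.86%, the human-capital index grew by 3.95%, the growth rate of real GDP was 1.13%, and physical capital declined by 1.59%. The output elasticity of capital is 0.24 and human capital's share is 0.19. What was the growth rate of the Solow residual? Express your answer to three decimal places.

Labor's share = 1 − 0.24 − 0.19 = 0.57.
Physical capital: 0.24 × (-1.59) = -0.3816 pp.
The human-capital index: 0.19 × 3.95 = 0.7505 pp.
The labor force: 0.57 × (-0.86) = -0.4902 pp.
TFP growth = 1.13 + 0.1213 = 1.2513%.

The Solow residual growth was 1.251%.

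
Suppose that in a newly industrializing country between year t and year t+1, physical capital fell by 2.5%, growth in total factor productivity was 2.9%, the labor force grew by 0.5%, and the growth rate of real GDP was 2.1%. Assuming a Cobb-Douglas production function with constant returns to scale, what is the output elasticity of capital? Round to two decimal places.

α = 0.43

gY = gA + α·gK + (1−α)·gL, so gY − gA − gL = α(gK − gL).
2.1 − 2.9 − 0.5 = α × (-2.5 − 0.5).
-1.3 = -3 α, so α = 0.4333.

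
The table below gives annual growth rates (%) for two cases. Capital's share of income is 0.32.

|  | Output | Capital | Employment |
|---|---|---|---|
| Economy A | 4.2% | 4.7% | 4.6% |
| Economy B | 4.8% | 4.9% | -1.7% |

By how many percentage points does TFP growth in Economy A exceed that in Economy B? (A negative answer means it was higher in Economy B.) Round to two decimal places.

-4.82 percentage points

Labor's share = 1 − 0.32 = 0.68.
Economy A: TFP = 4.2 − 1.504 − 3.128 = -0.432%.
Economy B: TFP = 4.8 − 1.568 + 1.156 = 4.388%.
Difference = -0.432 − (4.388) = -4.82 pp.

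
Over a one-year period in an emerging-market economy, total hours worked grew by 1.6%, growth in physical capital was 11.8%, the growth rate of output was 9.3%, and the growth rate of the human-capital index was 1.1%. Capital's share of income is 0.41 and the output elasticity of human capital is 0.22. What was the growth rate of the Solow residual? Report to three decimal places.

The Solow residual growth was 3.628%.

Labor's share = 1 − 0.41 − 0.22 = 0.37.
Physical capital: 0.41 × 11.8 = 4.838 pp.
The human-capital index: 0.22 × 1.1 = 0.242 pp.
Total hours worked: 0.37 × 1.6 = 0.592 pp.
TFP growth = 9.3 − 5.672 = 3.628%.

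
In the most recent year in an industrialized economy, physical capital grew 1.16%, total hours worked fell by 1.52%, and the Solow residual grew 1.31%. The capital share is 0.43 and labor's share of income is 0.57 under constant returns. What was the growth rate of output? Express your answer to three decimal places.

Labor's share = 1 − 0.43 = 0.57.
Physical capital: 0.43 × 1.16 = 0.4988 pp.
Total hours worked: 0.57 × (-1.52) = -0.8664 pp.
Output growth = 1.31 + (-0.3676) = 0.9424%.

0.942%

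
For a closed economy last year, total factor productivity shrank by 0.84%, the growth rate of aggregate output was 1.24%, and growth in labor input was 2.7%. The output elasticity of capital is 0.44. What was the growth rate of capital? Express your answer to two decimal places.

1.29%

Labor's share = 1 − 0.44 = 0.56.
gY = gA + 0.56×2.7 + 0.44×g.
0.44×g = 1.24 + 0.84 − 1.512 = 0.568.
g = 0.568 / 0.44 = 1.2909%.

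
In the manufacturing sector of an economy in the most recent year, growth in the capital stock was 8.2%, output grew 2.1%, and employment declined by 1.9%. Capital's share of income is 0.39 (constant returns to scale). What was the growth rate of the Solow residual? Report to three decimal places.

0.061%

Labor's share = 1 − 0.39 = 0.61.
The capital stock: 0.39 × 8.2 = 3.198 pp.
Employment: 0.61 × (-1.9) = -1.159 pp.
TFP growth = 2.1 − 2.039 = 0.061%.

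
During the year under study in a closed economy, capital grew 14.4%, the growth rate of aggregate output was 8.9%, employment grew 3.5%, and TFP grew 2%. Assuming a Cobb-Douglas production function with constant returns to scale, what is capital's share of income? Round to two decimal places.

α = 0.31

gY = gA + α·gK + (1−α)·gL, so gY − gA − gL = α(gK − gL).
8.9 − 2 − 3.5 = α × (14.4 − 3.5).
3.4 = 10.9 α, so α = 0.3119.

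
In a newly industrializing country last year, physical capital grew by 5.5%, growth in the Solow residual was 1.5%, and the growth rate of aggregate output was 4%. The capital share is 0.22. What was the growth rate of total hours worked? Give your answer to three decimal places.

1.654%

Labor's share = 1 − 0.22 = 0.78.
gY = gA + 0.22×5.5 + 0.78×g.
0.78×g = 4 − 1.5 − 1.21 = 1.29.
g = 1.29 / 0.78 = 1.65385%.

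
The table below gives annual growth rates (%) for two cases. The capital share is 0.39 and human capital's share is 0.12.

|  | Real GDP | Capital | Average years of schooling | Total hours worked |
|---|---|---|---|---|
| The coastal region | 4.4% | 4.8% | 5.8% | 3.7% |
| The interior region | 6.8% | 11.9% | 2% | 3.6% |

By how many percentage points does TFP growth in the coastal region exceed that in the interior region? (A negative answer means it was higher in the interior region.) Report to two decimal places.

-0.14 percentage points

Labor's share = 1 − 0.39 − 0.12 = 0.49.
The coastal region: TFP = 4.4 − 1.872 − 0.696 − 1.813 = 0.019%.
The interior region: TFP = 6.8 − 4.641 − 0.24 − 1.764 = 0.155%.
Difference = 0.019 − (0.155) = -0.136 pp.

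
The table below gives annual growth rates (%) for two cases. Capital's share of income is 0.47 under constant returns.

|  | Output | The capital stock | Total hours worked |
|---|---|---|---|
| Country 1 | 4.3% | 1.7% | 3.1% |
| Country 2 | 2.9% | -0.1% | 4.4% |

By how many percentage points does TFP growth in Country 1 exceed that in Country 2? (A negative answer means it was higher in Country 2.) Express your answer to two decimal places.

1.24 percentage points

Labor's share = 1 − 0.47 = 0.53.
Country 1: TFP = 4.3 − 0.799 − 1.643 = 1.858%.
Country 2: TFP = 2.9 + 0.047 − 2.332 = 0.615%.
Difference = 1.858 − (0.615) = 1.243 pp.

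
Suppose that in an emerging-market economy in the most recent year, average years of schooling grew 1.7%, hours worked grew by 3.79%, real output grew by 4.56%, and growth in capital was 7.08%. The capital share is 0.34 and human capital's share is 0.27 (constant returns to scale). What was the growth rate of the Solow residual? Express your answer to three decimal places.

The Solow residual grew 0.216%.

Labor's share = 1 − 0.34 − 0.27 = 0.39.
Capital: 0.34 × 7.08 = 2.4072 pp.
Average years of schooling: 0.27 × 1.7 = 0.459 pp.
Hours worked: 0.39 × 3.79 = 1.4781 pp.
TFP growth = 4.56 − 4.3443 = 0.2157%.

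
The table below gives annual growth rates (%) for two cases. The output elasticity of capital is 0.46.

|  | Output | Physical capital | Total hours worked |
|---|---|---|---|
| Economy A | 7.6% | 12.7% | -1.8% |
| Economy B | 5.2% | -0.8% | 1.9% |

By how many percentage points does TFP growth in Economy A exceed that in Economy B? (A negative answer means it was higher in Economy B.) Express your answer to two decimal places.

Labor's share = 1 − 0.46 = 0.54.
Economy A: TFP = 7.6 − 5.842 + 0.972 = 2.73%.
Economy B: TFP = 5.2 + 0.368 − 1.026 = 4.542%.
Difference = 2.73 − (4.542) = -1.812 pp.

-1.81 percentage points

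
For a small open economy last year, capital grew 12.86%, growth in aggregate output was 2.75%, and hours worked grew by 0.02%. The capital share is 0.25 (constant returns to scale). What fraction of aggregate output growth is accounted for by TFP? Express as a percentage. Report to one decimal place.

Labor's share = 1 − 0.25 = 0.75.
Capital: 0.25 × 12.86 = 3.215 pp.
Hours worked: 0.75 × 0.02 = 0.015 pp.
TFP growth = 2.75 − 3.23 = -0.48%.
TFP share of growth = -0.48 / 2.75 × 100 = -17.455%.

TFP accounted for -17.5% of growth.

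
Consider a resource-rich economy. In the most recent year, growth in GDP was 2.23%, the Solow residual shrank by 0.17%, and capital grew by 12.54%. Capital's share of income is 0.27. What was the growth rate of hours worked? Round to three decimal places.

-1.350%

Labor's share = 1 − 0.27 = 0.73.
gY = gA + 0.27×12.54 + 0.73×g.
0.73×g = 2.23 + 0.17 − 3.3858 = -0.9858.
g = -0.9858 / 0.73 = -1.35041%.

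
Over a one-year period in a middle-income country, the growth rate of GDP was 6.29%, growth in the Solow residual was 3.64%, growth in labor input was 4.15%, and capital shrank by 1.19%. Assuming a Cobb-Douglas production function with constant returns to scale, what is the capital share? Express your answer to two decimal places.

The capital share is 0.28.

gY = gA + α·gK + (1−α)·gL, so gY − gA − gL = α(gK − gL).
6.29 − 3.64 − 4.15 = α × (-1.19 − 4.15).
-1.5 = -5.34 α, so α = 0.2809.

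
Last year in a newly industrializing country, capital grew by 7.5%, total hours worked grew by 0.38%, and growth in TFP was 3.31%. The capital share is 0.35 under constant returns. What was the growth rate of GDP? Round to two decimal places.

Labor's share = 1 − 0.35 = 0.65.
Capital: 0.35 × 7.5 = 2.625 pp.
Total hours worked: 0.65 × 0.38 = 0.247 pp.
Output growth = 3.31 + 2.872 = 6.182%.

GDP grew 6.18%.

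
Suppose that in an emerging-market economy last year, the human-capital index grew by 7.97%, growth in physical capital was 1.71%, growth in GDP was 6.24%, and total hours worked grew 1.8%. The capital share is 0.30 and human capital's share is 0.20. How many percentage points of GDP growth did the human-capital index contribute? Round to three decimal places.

Contribution = share × growth = 0.2 × 7.97 = 1.594 pp.

1.594 pp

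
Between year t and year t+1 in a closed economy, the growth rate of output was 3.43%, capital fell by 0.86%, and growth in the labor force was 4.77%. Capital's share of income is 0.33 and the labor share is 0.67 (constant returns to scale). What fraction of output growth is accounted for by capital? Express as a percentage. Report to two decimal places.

Capital contributed 0.33 × (-0.86) = -0.2838 pp.
Share of growth = -0.2838 / 3.43 × 100 = -8.2741%.

-8.27%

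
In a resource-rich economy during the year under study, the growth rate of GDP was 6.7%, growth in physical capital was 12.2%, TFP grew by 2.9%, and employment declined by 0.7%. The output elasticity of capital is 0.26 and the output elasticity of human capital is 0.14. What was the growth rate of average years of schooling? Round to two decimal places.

Labor's share = 1 − 0.26 − 0.14 = 0.6.
gY = gA + 0.26×12.2 + 0.6×(-0.7) + 0.14×g.
0.14×g = 6.7 − 2.9 − 2.752 = 1.048.
g = 1.048 / 0.14 = 7.4857%.

7.49%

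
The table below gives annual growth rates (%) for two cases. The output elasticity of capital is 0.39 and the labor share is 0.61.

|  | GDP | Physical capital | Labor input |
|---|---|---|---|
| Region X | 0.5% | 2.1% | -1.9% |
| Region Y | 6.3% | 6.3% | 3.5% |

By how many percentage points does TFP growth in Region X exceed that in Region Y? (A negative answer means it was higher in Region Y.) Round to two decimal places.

Labor's share = 1 − 0.39 = 0.61.
Region X: TFP = 0.5 − 0.819 + 1.159 = 0.84%.
Region Y: TFP = 6.3 − 2.457 − 2.135 = 1.708%.
Difference = 0.84 − (1.708) = -0.868 pp.

-0.87 percentage points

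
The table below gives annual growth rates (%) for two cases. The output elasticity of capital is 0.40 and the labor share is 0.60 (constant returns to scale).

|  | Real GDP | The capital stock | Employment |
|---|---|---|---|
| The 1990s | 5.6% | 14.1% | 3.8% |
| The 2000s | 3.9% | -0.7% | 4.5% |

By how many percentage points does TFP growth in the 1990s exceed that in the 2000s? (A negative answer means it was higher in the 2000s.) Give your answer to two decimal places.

-3.80 percentage points

Labor's share = 1 − 0.4 = 0.6.
The 1990s: TFP = 5.6 − 5.64 − 2.28 = -2.32%.
The 2000s: TFP = 3.9 + 0.28 − 2.7 = 1.48%.
Difference = -2.32 − (1.48) = -3.8 pp.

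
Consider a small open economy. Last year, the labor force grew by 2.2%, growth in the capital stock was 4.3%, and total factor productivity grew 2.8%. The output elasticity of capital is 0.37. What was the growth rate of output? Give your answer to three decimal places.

Labor's share = 1 − 0.37 = 0.63.
The capital stock: 0.37 × 4.3 = 1.591 pp.
The labor force: 0.63 × 2.2 = 1.386 pp.
Output growth = 2.8 + 2.977 = 5.777%.

5.777%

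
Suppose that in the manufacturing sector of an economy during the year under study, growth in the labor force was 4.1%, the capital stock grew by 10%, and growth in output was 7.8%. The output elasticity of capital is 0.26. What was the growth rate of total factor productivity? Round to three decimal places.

2.166%

Labor's share = 1 − 0.26 = 0.74.
The capital stock: 0.26 × 10 = 2.6 pp.
The labor force: 0.74 × 4.1 = 3.034 pp.
TFP growth = 7.8 − 5.634 = 2.166%.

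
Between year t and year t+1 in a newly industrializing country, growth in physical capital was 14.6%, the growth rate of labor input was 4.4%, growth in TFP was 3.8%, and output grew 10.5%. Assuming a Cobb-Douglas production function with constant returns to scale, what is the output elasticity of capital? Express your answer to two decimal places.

gY = gA + α·gK + (1−α)·gL, so gY − gA − gL = α(gK − gL).
10.5 − 3.8 − 4.4 = α × (14.6 − 4.4).
2.3 = 10.2 α, so α = 0.2255.

The output elasticity of capital is 0.23.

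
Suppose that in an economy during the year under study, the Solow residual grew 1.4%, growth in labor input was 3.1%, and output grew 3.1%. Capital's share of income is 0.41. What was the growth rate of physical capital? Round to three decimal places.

-0.315%

Labor's share = 1 − 0.41 = 0.59.
gY = gA + 0.59×3.1 + 0.41×g.
0.41×g = 3.1 − 1.4 − 1.829 = -0.129.
g = -0.129 / 0.41 = -0.31463%.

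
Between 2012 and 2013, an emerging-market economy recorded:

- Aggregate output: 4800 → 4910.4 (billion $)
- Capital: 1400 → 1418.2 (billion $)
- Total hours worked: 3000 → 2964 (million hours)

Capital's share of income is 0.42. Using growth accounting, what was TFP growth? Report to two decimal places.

Aggregate output growth = (4910.4 − 4800) / 4800 = 2.3%.
Capital growth = (1418.2 − 1400) / 1400 = 1.3%.
Total hours worked growth = (2964 − 3000) / 3000 = -1.2%.
Labor's share = 1 − 0.42 = 0.58.
Capital: 0.42 × 1.3 = 0.546 pp.
Total hours worked: 0.58 × (-1.2) = -0.696 pp.
TFP growth = 2.3 + 0.15 = 2.45%.

TFP growth was 2.45%.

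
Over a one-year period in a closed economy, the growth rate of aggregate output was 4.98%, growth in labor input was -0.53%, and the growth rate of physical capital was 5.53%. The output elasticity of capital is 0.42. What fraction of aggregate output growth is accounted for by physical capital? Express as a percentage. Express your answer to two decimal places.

46.64%

Physical capital contributed 0.42 × 5.53 = 2.3226 pp.
Share of growth = 2.3226 / 4.98 × 100 = 46.6386%.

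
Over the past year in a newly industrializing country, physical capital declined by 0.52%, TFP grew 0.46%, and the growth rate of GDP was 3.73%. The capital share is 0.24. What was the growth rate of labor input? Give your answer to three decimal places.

Labor input growth was 4.467%.

Labor's share = 1 − 0.24 = 0.76.
gY = gA + 0.24×(-0.52) + 0.76×g.
0.76×g = 3.73 − 0.46 + 0.1248 = 3.3948.
g = 3.3948 / 0.76 = 4.46684%.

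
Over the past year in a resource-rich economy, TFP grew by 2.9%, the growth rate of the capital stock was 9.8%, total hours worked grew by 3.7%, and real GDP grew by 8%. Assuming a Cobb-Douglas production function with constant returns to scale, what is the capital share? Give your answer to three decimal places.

gY = gA + α·gK + (1−α)·gL, so gY − gA − gL = α(gK − gL).
8 − 2.9 − 3.7 = α × (9.8 − 3.7).
1.4 = 6.1 α, so α = 0.22951.

The capital share is 0.230.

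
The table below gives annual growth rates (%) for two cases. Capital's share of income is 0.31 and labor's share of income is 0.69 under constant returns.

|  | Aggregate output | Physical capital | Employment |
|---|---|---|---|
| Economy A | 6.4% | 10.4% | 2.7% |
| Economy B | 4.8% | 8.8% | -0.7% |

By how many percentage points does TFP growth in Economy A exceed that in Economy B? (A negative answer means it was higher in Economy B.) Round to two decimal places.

Labor's share = 1 − 0.31 = 0.69.
Economy A: TFP = 6.4 − 3.224 − 1.863 = 1.313%.
Economy B: TFP = 4.8 − 2.728 + 0.483 = 2.555%.
Difference = 1.313 − (2.555) = -1.242 pp.

-1.24 percentage points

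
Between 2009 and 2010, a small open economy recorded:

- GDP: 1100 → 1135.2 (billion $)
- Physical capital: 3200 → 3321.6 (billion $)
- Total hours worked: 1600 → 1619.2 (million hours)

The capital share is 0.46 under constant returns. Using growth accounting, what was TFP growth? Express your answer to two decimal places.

GDP growth = (1135.2 − 1100) / 1100 = 3.2%.
Physical capital growth = (3321.6 − 3200) / 3200 = 3.8%.
Total hours worked growth = (1619.2 − 1600) / 1600 = 1.2%.
Labor's share = 1 − 0.46 = 0.54.
Physical capital: 0.46 × 3.8 = 1.748 pp.
Total hours worked: 0.54 × 1.2 = 0.648 pp.
TFP growth = 3.2 − 2.396 = 0.804%.

TFP grew 0.80%.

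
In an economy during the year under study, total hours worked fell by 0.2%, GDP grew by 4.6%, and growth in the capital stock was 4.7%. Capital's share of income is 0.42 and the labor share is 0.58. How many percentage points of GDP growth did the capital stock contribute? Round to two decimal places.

Contribution = share × growth = 0.42 × 4.7 = 1.974 pp.

1.97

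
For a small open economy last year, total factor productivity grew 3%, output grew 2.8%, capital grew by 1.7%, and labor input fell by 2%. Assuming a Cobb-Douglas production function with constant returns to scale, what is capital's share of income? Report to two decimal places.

0.49

gY = gA + α·gK + (1−α)·gL, so gY − gA − gL = α(gK − gL).
2.8 − 3 + 2 = α × (1.7 − (-2)).
1.8 = 3.7 α, so α = 0.4865.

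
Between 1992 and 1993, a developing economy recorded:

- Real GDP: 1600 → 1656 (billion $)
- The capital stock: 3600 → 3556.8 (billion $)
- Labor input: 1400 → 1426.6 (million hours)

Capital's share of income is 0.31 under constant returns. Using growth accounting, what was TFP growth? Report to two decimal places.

2.56%

Real GDP growth = (1656 − 1600) / 1600 = 3.5%.
The capital stock growth = (3556.8 − 3600) / 3600 = -1.2%.
Labor input growth = (1426.6 − 1400) / 1400 = 1.9%.
Labor's share = 1 − 0.31 = 0.69.
The capital stock: 0.31 × (-1.2) = -0.372 pp.
Labor input: 0.69 × 1.9 = 1.311 pp.
TFP growth = 3.5 − 0.939 = 2.561%.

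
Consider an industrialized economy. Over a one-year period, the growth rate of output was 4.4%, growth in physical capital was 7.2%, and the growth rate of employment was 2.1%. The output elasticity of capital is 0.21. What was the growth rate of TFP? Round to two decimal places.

TFP grew 1.23%.

Labor's share = 1 − 0.21 = 0.79.
Physical capital: 0.21 × 7.2 = 1.512 pp.
Employment: 0.79 × 2.1 = 1.659 pp.
TFP growth = 4.4 − 3.171 = 1.229%.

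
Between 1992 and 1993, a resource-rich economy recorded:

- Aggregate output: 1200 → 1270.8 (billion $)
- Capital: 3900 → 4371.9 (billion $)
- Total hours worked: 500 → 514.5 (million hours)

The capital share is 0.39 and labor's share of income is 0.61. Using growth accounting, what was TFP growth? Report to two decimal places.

-0.59%

Aggregate output growth = (1270.8 − 1200) / 1200 = 5.9%.
Capital growth = (4371.9 − 3900) / 3900 = 12.1%.
Total hours worked growth = (514.5 − 500) / 500 = 2.9%.
Labor's share = 1 − 0.39 = 0.61.
Capital: 0.39 × 12.1 = 4.719 pp.
Total hours worked: 0.61 × 2.9 = 1.769 pp.
TFP growth = 5.9 − 6.488 = -0.588%.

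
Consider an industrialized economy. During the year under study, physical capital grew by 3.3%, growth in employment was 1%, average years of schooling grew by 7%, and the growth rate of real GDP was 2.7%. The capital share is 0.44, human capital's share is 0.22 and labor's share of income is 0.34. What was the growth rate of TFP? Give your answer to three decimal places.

Labor's share = 1 − 0.44 − 0.22 = 0.34.
Physical capital: 0.44 × 3.3 = 1.452 pp.
Average years of schooling: 0.22 × 7 = 1.54 pp.
Employment: 0.34 × 1 = 0.34 pp.
TFP growth = 2.7 − 3.332 = -0.632%.

-0.632%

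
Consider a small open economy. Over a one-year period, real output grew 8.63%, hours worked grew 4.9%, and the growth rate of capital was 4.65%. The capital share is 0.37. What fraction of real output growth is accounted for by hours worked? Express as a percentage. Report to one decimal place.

Labor's share = 1 − 0.37 = 0.63.
Hours worked contributed 0.63 × 4.9 = 3.087 pp.
Share of growth = 3.087 / 8.63 × 100 = 35.771%.

Hours worked accounted for 35.8% of growth.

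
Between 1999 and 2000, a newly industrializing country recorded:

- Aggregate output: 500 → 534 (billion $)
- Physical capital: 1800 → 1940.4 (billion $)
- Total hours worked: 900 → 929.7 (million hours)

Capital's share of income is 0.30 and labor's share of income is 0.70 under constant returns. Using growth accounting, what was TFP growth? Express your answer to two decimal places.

Aggregate output growth = (534 − 500) / 500 = 6.8%.
Physical capital growth = (1940.4 − 1800) / 1800 = 7.8%.
Total hours worked growth = (929.7 − 900) / 900 = 3.3%.
Labor's share = 1 − 0.3 = 0.7.
Physical capital: 0.3 × 7.8 = 2.34 pp.
Total hours worked: 0.7 × 3.3 = 2.31 pp.
TFP growth = 6.8 − 4.65 = 2.15%.

TFP growth was 2.15%.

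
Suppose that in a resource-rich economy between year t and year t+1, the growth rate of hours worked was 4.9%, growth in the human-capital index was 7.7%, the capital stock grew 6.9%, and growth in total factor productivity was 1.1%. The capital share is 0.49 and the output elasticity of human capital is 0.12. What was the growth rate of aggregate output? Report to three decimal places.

Aggregate output growth was 7.316%.

Labor's share = 1 − 0.49 − 0.12 = 0.39.
The capital stock: 0.49 × 6.9 = 3.381 pp.
The human-capital index: 0.12 × 7.7 = 0.924 pp.
Hours worked: 0.39 × 4.9 = 1.911 pp.
Output growth = 1.1 + 6.216 = 7.316%.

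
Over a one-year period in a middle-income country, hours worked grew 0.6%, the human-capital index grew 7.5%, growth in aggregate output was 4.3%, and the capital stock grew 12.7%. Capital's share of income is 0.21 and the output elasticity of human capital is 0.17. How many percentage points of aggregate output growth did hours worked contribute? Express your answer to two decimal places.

0.37 percentage points

Labor's share = 1 − 0.21 − 0.17 = 0.62.
Contribution = share × growth = 0.62 × 0.6 = 0.372 pp.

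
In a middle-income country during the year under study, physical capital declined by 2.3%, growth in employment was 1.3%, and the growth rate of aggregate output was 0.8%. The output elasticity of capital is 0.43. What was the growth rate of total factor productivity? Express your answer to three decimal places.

1.048%

Labor's share = 1 − 0.43 = 0.57.
Physical capital: 0.43 × (-2.3) = -0.989 pp.
Employment: 0.57 × 1.3 = 0.741 pp.
TFP growth = 0.8 + 0.248 = 1.048%.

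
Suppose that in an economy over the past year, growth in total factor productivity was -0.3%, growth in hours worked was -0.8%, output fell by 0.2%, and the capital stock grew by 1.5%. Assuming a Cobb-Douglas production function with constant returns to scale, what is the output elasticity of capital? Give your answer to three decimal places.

α = 0.391

gY = gA + α·gK + (1−α)·gL, so gY − gA − gL = α(gK − gL).
-0.2 + 0.3 + 0.8 = α × (1.5 − (-0.8)).
0.9 = 2.3 α, so α = 0.3913.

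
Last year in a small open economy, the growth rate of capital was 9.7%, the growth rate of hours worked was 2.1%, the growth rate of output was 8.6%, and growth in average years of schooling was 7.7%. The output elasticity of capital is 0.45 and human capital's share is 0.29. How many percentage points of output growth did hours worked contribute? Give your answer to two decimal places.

Labor's share = 1 − 0.45 − 0.29 = 0.26.
Contribution = share × growth = 0.26 × 2.1 = 0.546 pp.

0.55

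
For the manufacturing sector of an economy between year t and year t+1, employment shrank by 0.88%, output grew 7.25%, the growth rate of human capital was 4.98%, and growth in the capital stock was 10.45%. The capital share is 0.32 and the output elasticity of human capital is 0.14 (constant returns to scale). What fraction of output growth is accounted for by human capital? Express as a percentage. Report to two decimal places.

Human capital contributed 0.14 × 4.98 = 0.6972 pp.
Share of growth = 0.6972 / 7.25 × 100 = 9.6166%.

9.62%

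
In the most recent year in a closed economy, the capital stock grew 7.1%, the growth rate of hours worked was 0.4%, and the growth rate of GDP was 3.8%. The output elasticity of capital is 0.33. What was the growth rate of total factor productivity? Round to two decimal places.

Total factor productivity grew 1.19%.

Labor's share = 1 − 0.33 = 0.67.
The capital stock: 0.33 × 7.1 = 2.343 pp.
Hours worked: 0.67 × 0.4 = 0.268 pp.
TFP growth = 3.8 − 2.611 = 1.189%.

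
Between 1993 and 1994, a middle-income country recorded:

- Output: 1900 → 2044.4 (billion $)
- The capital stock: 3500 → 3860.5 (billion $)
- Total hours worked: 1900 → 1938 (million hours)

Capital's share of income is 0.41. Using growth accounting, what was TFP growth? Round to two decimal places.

Output growth = (2044.4 − 1900) / 1900 = 7.6%.
The capital stock growth = (3860.5 − 3500) / 3500 = 10.3%.
Total hours worked growth = (1938 − 1900) / 1900 = 2%.
Labor's share = 1 − 0.41 = 0.59.
The capital stock: 0.41 × 10.3 = 4.223 pp.
Total hours worked: 0.59 × 2 = 1.18 pp.
TFP growth = 7.6 − 5.403 = 2.197%.

TFP grew 2.20%.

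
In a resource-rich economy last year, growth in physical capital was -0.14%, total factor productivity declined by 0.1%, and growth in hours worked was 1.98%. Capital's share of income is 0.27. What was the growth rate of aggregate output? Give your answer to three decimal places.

Labor's share = 1 − 0.27 = 0.73.
Physical capital: 0.27 × (-0.14) = -0.0378 pp.
Hours worked: 0.73 × 1.98 = 1.4454 pp.
Output growth = -0.1 + 1.4076 = 1.3076%.

Aggregate output grew 1.308%.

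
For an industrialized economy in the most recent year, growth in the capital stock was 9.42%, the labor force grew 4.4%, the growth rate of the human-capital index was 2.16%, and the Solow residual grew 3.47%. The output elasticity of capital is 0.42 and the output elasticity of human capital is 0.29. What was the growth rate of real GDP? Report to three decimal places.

Real GDP grew 9.329%.

Labor's share = 1 − 0.42 − 0.29 = 0.29.
The capital stock: 0.42 × 9.42 = 3.9564 pp.
The human-capital index: 0.29 × 2.16 = 0.6264 pp.
The labor force: 0.29 × 4.4 = 1.276 pp.
Output growth = 3.47 + 5.8588 = 9.3288%.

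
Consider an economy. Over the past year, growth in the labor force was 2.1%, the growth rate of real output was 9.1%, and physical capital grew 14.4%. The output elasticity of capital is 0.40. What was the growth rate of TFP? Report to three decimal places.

Labor's share = 1 − 0.4 = 0.6.
Physical capital: 0.4 × 14.4 = 5.76 pp.
The labor force: 0.6 × 2.1 = 1.26 pp.
TFP growth = 9.1 − 7.02 = 2.08%.

2.080%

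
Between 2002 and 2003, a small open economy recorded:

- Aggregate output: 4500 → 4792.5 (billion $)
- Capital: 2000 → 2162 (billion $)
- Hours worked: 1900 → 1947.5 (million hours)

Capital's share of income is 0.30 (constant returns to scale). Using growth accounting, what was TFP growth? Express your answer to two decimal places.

Aggregate output growth = (4792.5 − 4500) / 4500 = 6.5%.
Capital growth = (2162 − 2000) / 2000 = 8.1%.
Hours worked growth = (1947.5 − 1900) / 1900 = 2.5%.
Labor's share = 1 − 0.3 = 0.7.
Capital: 0.3 × 8.1 = 2.43 pp.
Hours worked: 0.7 × 2.5 = 1.75 pp.
TFP growth = 6.5 − 4.18 = 2.32%.

2.32%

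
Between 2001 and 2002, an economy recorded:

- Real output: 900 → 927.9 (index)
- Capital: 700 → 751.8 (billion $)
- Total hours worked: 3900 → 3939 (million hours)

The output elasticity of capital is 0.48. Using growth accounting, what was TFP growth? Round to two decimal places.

-0.97%

Real output growth = (927.9 − 900) / 900 = 3.1%.
Capital growth = (751.8 − 700) / 700 = 7.4%.
Total hours worked growth = (3939 − 3900) / 3900 = 1%.
Labor's share = 1 − 0.48 = 0.52.
Capital: 0.48 × 7.4 = 3.552 pp.
Total hours worked: 0.52 × 1 = 0.52 pp.
TFP growth = 3.1 − 4.072 = -0.972%.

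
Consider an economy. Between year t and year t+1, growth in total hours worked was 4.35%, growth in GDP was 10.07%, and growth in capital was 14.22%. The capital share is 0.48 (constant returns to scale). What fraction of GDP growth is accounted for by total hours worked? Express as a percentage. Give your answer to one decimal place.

Labor's share = 1 − 0.48 = 0.52.
Total hours worked contributed 0.52 × 4.35 = 2.262 pp.
Share of growth = 2.262 / 10.07 × 100 = 22.463%.

Total hours worked accounted for 22.5% of growth.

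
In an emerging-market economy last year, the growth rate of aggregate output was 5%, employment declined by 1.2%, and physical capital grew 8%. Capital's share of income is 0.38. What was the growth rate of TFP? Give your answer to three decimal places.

TFP growth was 2.704%.

Labor's share = 1 − 0.38 = 0.62.
Physical capital: 0.38 × 8 = 3.04 pp.
Employment: 0.62 × (-1.2) = -0.744 pp.
TFP growth = 5 − 2.296 = 2.704%.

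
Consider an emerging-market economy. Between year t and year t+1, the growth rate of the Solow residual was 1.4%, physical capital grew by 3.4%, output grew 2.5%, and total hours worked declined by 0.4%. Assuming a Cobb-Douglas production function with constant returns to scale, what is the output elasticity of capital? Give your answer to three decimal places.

gY = gA + α·gK + (1−α)·gL, so gY − gA − gL = α(gK − gL).
2.5 − 1.4 + 0.4 = α × (3.4 − (-0.4)).
1.5 = 3.8 α, so α = 0.39474.

0.395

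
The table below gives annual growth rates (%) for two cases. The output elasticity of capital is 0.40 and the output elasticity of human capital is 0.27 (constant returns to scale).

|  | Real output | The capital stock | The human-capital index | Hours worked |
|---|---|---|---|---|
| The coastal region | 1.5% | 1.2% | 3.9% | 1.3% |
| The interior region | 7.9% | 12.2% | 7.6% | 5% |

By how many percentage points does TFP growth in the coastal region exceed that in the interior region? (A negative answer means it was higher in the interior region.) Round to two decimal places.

Labor's share = 1 − 0.4 − 0.27 = 0.33.
The coastal region: TFP = 1.5 − 0.48 − 1.053 − 0.429 = -0.462%.
The interior region: TFP = 7.9 − 4.88 − 2.052 − 1.65 = -0.682%.
Difference = -0.462 − (-0.682) = 0.22 pp.

0.22 percentage points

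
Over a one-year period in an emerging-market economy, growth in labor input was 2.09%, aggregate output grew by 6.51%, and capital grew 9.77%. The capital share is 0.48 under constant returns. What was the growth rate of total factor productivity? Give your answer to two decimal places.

Total factor productivity growth was 0.73%.

Labor's share = 1 − 0.48 = 0.52.
Capital: 0.48 × 9.77 = 4.6896 pp.
Labor input: 0.52 × 2.09 = 1.0868 pp.
TFP growth = 6.51 − 5.7764 = 0.7336%.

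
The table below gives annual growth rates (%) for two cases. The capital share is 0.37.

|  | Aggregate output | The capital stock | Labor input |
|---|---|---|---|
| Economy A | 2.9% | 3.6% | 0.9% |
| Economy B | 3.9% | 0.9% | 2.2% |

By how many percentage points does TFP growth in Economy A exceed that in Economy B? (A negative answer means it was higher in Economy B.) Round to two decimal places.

-1.18 percentage points

Labor's share = 1 − 0.37 = 0.63.
Economy A: TFP = 2.9 − 1.332 − 0.567 = 1.001%.
Economy B: TFP = 3.9 − 0.333 − 1.386 = 2.181%.
Difference = 1.001 − (2.181) = -1.18 pp.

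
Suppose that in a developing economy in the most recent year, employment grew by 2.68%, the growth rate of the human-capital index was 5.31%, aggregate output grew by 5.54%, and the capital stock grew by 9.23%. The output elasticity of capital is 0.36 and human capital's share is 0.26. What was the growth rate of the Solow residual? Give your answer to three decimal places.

-0.182%

Labor's share = 1 − 0.36 − 0.26 = 0.38.
The capital stock: 0.36 × 9.23 = 3.3228 pp.
The human-capital index: 0.26 × 5.31 = 1.3806 pp.
Employment: 0.38 × 2.68 = 1.0184 pp.
TFP growth = 5.54 − 5.7218 = -0.1818%.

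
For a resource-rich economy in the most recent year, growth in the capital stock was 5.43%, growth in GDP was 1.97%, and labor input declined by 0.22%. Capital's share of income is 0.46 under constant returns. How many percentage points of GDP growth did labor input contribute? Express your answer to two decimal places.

-0.12 percentage points

Labor's share = 1 − 0.46 = 0.54.
Contribution = share × growth = 0.54 × (-0.22) = -0.1188 pp.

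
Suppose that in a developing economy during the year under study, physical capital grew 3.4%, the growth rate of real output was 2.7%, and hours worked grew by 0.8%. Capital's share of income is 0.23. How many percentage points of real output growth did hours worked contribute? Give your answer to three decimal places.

Labor's share = 1 − 0.23 = 0.77.
Contribution = share × growth = 0.77 × 0.8 = 0.616 pp.

0.616 percentage points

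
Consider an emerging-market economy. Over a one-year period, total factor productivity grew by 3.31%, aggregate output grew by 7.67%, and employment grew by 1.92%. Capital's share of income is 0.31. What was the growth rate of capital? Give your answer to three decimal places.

Capital grew 9.791%.

Labor's share = 1 − 0.31 = 0.69.
gY = gA + 0.69×1.92 + 0.31×g.
0.31×g = 7.67 − 3.31 − 1.3248 = 3.0352.
g = 3.0352 / 0.31 = 9.79097%.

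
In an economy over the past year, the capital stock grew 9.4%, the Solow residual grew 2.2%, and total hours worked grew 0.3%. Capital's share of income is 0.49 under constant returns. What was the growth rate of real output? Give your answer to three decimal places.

Labor's share = 1 − 0.49 = 0.51.
The capital stock: 0.49 × 9.4 = 4.606 pp.
Total hours worked: 0.51 × 0.3 = 0.153 pp.
Output growth = 2.2 + 4.759 = 6.959%.

Real output grew 6.959%.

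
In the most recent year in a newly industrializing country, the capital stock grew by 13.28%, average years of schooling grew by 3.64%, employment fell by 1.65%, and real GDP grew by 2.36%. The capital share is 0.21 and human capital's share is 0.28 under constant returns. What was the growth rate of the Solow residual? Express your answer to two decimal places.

-0.61%

Labor's share = 1 − 0.21 − 0.28 = 0.51.
The capital stock: 0.21 × 13.28 = 2.7888 pp.
Average years of schooling: 0.28 × 3.64 = 1.0192 pp.
Employment: 0.51 × (-1.65) = -0.8415 pp.
TFP growth = 2.36 − 2.9665 = -0.6065%.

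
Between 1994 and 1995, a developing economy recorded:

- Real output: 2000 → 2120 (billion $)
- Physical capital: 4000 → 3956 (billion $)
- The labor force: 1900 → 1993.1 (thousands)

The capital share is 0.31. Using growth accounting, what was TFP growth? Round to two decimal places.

Real output growth = (2120 − 2000) / 2000 = 6%.
Physical capital growth = (3956 − 4000) / 4000 = -1.1%.
The labor force growth = (1993.1 − 1900) / 1900 = 4.9%.
Labor's share = 1 − 0.31 = 0.69.
Physical capital: 0.31 × (-1.1) = -0.341 pp.
The labor force: 0.69 × 4.9 = 3.381 pp.
TFP growth = 6 − 3.04 = 2.96%.

2.96%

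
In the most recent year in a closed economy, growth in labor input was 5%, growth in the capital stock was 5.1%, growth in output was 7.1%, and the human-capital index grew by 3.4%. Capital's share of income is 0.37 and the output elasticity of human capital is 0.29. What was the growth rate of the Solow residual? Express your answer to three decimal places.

2.527%

Labor's share = 1 − 0.37 − 0.29 = 0.34.
The capital stock: 0.37 × 5.1 = 1.887 pp.
The human-capital index: 0.29 × 3.4 = 0.986 pp.
Labor input: 0.34 × 5 = 1.7 pp.
TFP growth = 7.1 − 4.573 = 2.527%.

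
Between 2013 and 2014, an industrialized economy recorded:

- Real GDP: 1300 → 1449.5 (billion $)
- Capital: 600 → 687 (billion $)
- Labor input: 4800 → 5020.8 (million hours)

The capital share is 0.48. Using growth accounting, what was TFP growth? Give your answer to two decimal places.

2.15%

Real GDP growth = (1449.5 − 1300) / 1300 = 11.5%.
Capital growth = (687 − 600) / 600 = 14.5%.
Labor input growth = (5020.8 − 4800) / 4800 = 4.6%.
Labor's share = 1 − 0.48 = 0.52.
Capital: 0.48 × 14.5 = 6.96 pp.
Labor input: 0.52 × 4.6 = 2.392 pp.
TFP growth = 11.5 − 9.352 = 2.148%.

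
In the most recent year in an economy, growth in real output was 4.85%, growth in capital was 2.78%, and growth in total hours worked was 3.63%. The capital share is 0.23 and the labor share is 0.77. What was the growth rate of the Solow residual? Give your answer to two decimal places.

Labor's share = 1 − 0.23 = 0.77.
Capital: 0.23 × 2.78 = 0.6394 pp.
Total hours worked: 0.77 × 3.63 = 2.7951 pp.
TFP growth = 4.85 − 3.4345 = 1.4155%.

1.42%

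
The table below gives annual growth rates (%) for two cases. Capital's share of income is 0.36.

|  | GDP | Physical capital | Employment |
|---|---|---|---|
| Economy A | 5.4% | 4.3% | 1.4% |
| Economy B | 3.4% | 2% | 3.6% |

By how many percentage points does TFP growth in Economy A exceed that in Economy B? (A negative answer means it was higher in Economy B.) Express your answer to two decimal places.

2.58 percentage points

Labor's share = 1 − 0.36 = 0.64.
Economy A: TFP = 5.4 − 1.548 − 0.896 = 2.956%.
Economy B: TFP = 3.4 − 0.72 − 2.304 = 0.376%.
Difference = 2.956 − (0.376) = 2.58 pp.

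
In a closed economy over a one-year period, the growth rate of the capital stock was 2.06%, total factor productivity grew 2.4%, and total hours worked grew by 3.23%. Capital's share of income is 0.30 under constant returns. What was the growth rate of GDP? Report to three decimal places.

5.279%

Labor's share = 1 − 0.3 = 0.7.
The capital stock: 0.3 × 2.06 = 0.618 pp.
Total hours worked: 0.7 × 3.23 = 2.261 pp.
Output growth = 2.4 + 2.879 = 5.279%.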